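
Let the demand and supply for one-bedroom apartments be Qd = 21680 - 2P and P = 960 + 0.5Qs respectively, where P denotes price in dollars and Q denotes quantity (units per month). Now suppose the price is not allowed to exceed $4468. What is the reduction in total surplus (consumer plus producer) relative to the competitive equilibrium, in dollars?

Rearranging supply gives Qs = 2P - 1920. Setting quantity demanded equal to quantity supplied, 21680 - 2P = 2P - 1920, gives P* = 5900 and Q* = 9880.
Since 4468 < 5900, the ceiling is binding.
At P = 4468: Qd = 21680 - 2·4468 = 12744 and Qs = 2·4468 - 1920 = 7016.
Quantity traded falls to 7016. At Q = 7016 the demand price is (21680 - 7016)/2 = 7332 and the supply price is (1920 + 7016)/2 = 4468.
Deadweight loss = ½ · (7332 - 4468) · (9880 - 7016) = ½ · 2864 · 2864 = 4101248.

4101248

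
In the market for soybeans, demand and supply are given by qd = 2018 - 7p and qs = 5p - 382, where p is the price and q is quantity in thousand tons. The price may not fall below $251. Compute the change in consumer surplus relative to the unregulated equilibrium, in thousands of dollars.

Equilibrium: 2018 - 7p = 5p - 382, so 2400 = 12p and p* = 200, q* = 618.
The floor of 251 is above the equilibrium price 200, so it binds.
At p = 251: qd = 2018 - 7·251 = 261 and qs = 5·251 - 382 = 873.
Consumer surplus without the control is ½ · (2018/7 - 200) · 618 = 190962/7.
With the floor, consumers buy 261 units at 251, so CS = ½ · (2018/7 - 251) · 261 = 68121/14.
Change in consumer surplus = 68121/14 - 190962/7 = -22414.5.

-22414.5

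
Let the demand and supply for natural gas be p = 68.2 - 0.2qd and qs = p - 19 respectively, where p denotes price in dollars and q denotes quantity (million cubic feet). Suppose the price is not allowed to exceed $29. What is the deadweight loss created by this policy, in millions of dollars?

Rearranging demand gives qd = 341 - 5p. Setting quantity demanded equal to quantity supplied, 341 - 5p = p - 19, gives p* = 60 and q* = 41.
Because the ceiling (29) lies below the market-clearing price, it is binding.
At p = 29: qd = 341 - 5·29 = 196 and qs = 29 - 19 = 10.
Quantity traded falls to 10. At q = 10 the demand price is (341 - 10)/5 = 66.2 and the supply price is 19 + 10 = 29.
Deadweight loss = ½ · (66.2 - 29) · (41 - 10) = ½ · 37.2 · 31 = 576.6.

576.6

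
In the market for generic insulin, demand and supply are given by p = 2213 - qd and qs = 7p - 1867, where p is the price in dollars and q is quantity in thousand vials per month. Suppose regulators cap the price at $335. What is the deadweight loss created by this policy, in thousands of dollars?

857500

Rearranging demand gives qd = 2213 - p. Without the control the market clears where 2213 - p = 7p - 1867, i.e. p* = 510 and q* = 1703.
Since 335 < 510, the ceiling is binding.
At p = 335: qd = 2213 - 335 = 1878 and qs = 7·335 - 1867 = 478.
Quantity traded falls to 478. At q = 478 the demand price is 2213 - 478 = 1735 and the supply price is (1867 + 478)/7 = 335.
Deadweight loss = ½ · (1735 - 335) · (1703 - 478) = ½ · 1400 · 1225 = 857500.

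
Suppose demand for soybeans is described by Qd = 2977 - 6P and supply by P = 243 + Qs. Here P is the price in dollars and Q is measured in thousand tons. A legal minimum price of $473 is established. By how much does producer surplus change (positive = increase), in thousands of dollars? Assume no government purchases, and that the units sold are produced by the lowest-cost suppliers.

Rearranging supply gives Qs = P - 243. Equilibrium: 2977 - 6P = P - 243, so 3220 = 7P and P* = 460, Q* = 217.
Because the floor (473) lies above the market-clearing price, it is binding.
At P = 473: Qd = 2977 - 6·473 = 139 and Qs = 473 - 243 = 230.
Producer surplus without the control is ½ · (460 - 243) · 217 = 23544.5.
With the floor, 139 units are sold at 473. The supply price at Q = 139 is 382, so PS = ½ · [(473 - 243) + (473 - 382)] · 139 = 22309.5.
Change in producer surplus = 22309.5 - 23544.5 = -1235.

-1235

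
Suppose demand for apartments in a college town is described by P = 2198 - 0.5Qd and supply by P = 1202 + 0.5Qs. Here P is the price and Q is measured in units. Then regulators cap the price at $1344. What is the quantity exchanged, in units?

Rearranging demand gives Qd = 4396 - 2P; rearranging supply gives Qs = 2P - 2404. Setting quantity demanded equal to quantity supplied, 4396 - 2P = 2P - 2404, gives P* = 1700 and Q* = 996.
Because the ceiling (1344) lies below the market-clearing price, it is binding.
At P = 1344: Qd = 4396 - 2·1344 = 1708 and Qs = 2·1344 - 2404 = 284.
The quantity actually transacted is the short side, supply: 284.

284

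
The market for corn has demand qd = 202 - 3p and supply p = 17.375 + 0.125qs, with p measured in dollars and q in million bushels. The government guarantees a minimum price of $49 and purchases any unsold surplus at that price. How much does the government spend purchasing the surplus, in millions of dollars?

9702

Rearranging supply gives qs = 8p - 139. Without the control the market clears where 202 - 3p = 8p - 139, i.e. p* = 31 and q* = 109.
The floor of 49 is above the equilibrium price 31, so it binds.
At p = 49: qd = 202 - 3·49 = 55 and qs = 8·49 - 139 = 253.
Surplus = qs - qd = 198.
Government expenditure = surplus × support price = 198 × 49 = 9702.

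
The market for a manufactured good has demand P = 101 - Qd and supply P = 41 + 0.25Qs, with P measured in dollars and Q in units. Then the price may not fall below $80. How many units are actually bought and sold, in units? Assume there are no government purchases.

21

Rearranging demand gives Qd = 101 - P; rearranging supply gives Qs = 4P - 164. Without the control the market clears where 101 - P = 4P - 164, i.e. P* = 53 and Q* = 48.
Because the floor (80) lies above the market-clearing price, it is binding.
At P = 80: Qd = 101 - 80 = 21 and Qs = 4·80 - 164 = 156.
The quantity actually transacted is the short side, demand: 21.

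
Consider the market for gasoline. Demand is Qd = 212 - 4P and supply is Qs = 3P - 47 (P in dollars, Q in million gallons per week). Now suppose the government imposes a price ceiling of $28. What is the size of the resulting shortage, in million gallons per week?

Setting quantity demanded equal to quantity supplied, 212 - 4P = 3P - 47, gives P* = 37 and Q* = 64.
The ceiling of 28 is below the equilibrium price 37, so it binds.
At P = 28: Qd = 212 - 4·28 = 100 and Qs = 3·28 - 47 = 37.
Shortage = Qd - Qs = 100 - 37 = 63.

63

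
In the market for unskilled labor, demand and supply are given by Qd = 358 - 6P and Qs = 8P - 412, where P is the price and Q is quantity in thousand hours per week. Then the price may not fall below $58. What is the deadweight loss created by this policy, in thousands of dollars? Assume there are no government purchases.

Without the control the market clears where 358 - 6P = 8P - 412, i.e. P* = 55 and Q* = 28.
Since 58 > 55, the floor is binding.
At P = 58: Qd = 358 - 6·58 = 10 and Qs = 8·58 - 412 = 52.
Quantity traded falls to 10. At Q = 10 the demand price is (358 - 10)/6 = 58 and the supply price is (412 + 10)/8 = 52.75.
Deadweight loss = ½ · (58 - 52.75) · (28 - 10) = ½ · 5.25 · 18 = 47.25.

47.25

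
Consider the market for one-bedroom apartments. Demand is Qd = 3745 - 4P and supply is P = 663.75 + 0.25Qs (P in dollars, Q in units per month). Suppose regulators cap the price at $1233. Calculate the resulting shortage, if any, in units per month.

Rearranging supply gives Qs = 4P - 2655. Setting quantity demanded equal to quantity supplied, 3745 - 4P = 4P - 2655, gives P* = 800 and Q* = 545.
Since 1233 is above P* = 800, the ceiling does not bind and the free-market outcome prevails.
Since the control does not bind, there is no shortage.

0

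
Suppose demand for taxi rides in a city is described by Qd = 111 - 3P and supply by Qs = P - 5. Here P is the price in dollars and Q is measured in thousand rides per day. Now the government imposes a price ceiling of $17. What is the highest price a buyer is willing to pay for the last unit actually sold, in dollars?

In a free market, 111 - 3P = P - 5 gives the equilibrium P* = 29, Q* = 24.
Since 17 < 29, the ceiling is binding.
At P = 17: Qd = 111 - 3·17 = 60 and Qs = 17 - 5 = 12.
Only 12 units reach the market. On the demand curve, the marginal buyer's willingness to pay at Q = 12 is (111 - 12)/3 = 33.

33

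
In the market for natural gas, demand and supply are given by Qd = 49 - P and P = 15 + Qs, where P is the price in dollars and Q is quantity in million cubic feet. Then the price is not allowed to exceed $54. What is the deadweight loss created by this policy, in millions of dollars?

Rearranging supply gives Qs = P - 15. In a free market, 49 - P = P - 15 gives the equilibrium P* = 32, Q* = 17.
Since 54 is above P* = 32, the ceiling does not bind and the free-market outcome prevails.
Since the control does not bind, no trades are prevented and deadweight loss is zero.

0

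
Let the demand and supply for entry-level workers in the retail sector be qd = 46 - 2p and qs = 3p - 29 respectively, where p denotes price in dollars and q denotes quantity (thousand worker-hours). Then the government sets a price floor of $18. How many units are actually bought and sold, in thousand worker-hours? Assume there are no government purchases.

In a free market, 46 - 2p = 3p - 29 gives the equilibrium p* = 15, q* = 16.
Since 18 > 15, the floor is binding.
At p = 18: qd = 46 - 2·18 = 10 and qs = 3·18 - 29 = 25.
The quantity actually transacted is the short side, demand: 10.

10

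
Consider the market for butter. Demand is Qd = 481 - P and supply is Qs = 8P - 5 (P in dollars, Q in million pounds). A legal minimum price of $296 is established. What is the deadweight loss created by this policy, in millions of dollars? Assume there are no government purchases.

32942.25

Setting quantity demanded equal to quantity supplied, 481 - P = 8P - 5, gives P* = 54 and Q* = 427.
Because the floor (296) lies above the market-clearing price, it is binding.
At P = 296: Qd = 481 - 296 = 185 and Qs = 8·296 - 5 = 2363.
Quantity traded falls to 185. At Q = 185 the demand price is 481 - 185 = 296 and the supply price is (5 + 185)/8 = 23.75.
Deadweight loss = ½ · (296 - 23.75) · (427 - 185) = ½ · 272.25 · 242 = 32942.25.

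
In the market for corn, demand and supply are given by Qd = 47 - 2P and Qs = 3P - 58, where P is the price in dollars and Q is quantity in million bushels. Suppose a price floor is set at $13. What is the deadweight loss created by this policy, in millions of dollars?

Setting quantity demanded equal to quantity supplied, 47 - 2P = 3P - 58, gives P* = 21 and Q* = 5.
Since 13 is below P* = 21, the floor does not bind and the free-market outcome prevails.
Since the control does not bind, no trades are prevented and deadweight loss is zero.

0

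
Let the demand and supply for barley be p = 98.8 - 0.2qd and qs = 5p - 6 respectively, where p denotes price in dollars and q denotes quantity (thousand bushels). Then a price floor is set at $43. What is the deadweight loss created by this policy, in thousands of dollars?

0

Rearranging demand gives qd = 494 - 5p. Setting quantity demanded equal to quantity supplied, 494 - 5p = 5p - 6, gives p* = 50 and q* = 244.
Since 43 is below p* = 50, the floor does not bind and the free-market outcome prevails.
Since the control does not bind, no trades are prevented and deadweight loss is zero.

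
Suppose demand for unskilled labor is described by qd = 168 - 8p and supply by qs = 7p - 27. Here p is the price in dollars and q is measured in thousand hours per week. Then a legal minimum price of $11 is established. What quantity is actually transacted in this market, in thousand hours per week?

Without the control the market clears where 168 - 8p = 7p - 27, i.e. p* = 13 and q* = 64.
The floor of 11 is below the equilibrium price 13, so it is not binding; the market clears at p* = 13, q* = 64.

64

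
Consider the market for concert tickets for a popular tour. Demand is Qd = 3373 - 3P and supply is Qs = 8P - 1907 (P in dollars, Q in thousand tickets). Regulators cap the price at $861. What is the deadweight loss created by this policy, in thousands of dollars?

Without the control the market clears where 3373 - 3P = 8P - 1907, i.e. P* = 480 and Q* = 1933.
The ceiling of 861 is above the equilibrium price 480, so it is not binding; the market clears at P* = 480, Q* = 1933.
Since the control does not bind, no trades are prevented and deadweight loss is zero.

0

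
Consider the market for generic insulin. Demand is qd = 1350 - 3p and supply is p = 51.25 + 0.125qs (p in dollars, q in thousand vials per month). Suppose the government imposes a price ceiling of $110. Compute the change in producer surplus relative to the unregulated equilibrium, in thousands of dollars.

Rearranging supply gives qs = 8p - 410. Without the control the market clears where 1350 - 3p = 8p - 410, i.e. p* = 160 and q* = 870.
Since 110 < 160, the ceiling is binding.
At p = 110: qd = 1350 - 3·110 = 1020 and qs = 8·110 - 410 = 470.
Producer surplus without the control is ½ · (160 - 51.25) · 870 = 47306.25.
With the ceiling, producers sell 470 units at 110, so PS = ½ · (110 - 51.25) · 470 = 13806.25.
Change in producer surplus = 13806.25 - 47306.25 = -33500.

-33500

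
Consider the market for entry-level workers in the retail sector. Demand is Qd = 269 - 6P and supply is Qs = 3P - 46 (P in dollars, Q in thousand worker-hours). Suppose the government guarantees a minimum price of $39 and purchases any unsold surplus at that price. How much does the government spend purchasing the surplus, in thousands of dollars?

Setting quantity demanded equal to quantity supplied, 269 - 6P = 3P - 46, gives P* = 35 and Q* = 59.
Because the floor (39) lies above the market-clearing price, it is binding.
At P = 39: Qd = 269 - 6·39 = 35 and Qs = 3·39 - 46 = 71.
Surplus = Qs - Qd = 36.
Government expenditure = surplus × support price = 36 × 39 = 1404.

1404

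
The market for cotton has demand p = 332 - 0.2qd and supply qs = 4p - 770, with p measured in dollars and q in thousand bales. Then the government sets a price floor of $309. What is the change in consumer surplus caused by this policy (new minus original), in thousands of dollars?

-8287.5

Rearranging demand gives qd = 1660 - 5p. In a free market, 1660 - 5p = 4p - 770 gives the equilibrium p* = 270, q* = 310.
Because the floor (309) lies above the market-clearing price, it is binding.
At p = 309: qd = 1660 - 5·309 = 115 and qs = 4·309 - 770 = 466.
Consumer surplus without the control is ½ · (332 - 270) · 310 = 9610.
With the floor, consumers buy 115 units at 309, so CS = ½ · (332 - 309) · 115 = 1322.5.
Change in consumer surplus = 1322.5 - 9610 = -8287.5.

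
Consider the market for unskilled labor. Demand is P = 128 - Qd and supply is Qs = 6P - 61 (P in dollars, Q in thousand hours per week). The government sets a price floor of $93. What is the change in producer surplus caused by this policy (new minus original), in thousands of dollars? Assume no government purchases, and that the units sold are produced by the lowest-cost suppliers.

1947

Rearranging demand gives Qd = 128 - P. Equilibrium: 128 - P = 6P - 61, so 189 = 7P and P* = 27, Q* = 101.
Because the floor (93) lies above the market-clearing price, it is binding.
At P = 93: Qd = 128 - 93 = 35 and Qs = 6·93 - 61 = 497.
Producer surplus without the control is ½ · (27 - 61/6) · 101 = 10201/12.
With the floor, 35 units are sold at 93. The supply price at Q = 35 is 16, so PS = ½ · [(93 - 61/6) + (93 - 16)] · 35 = 33565/12.
Change in producer surplus = 33565/12 - 10201/12 = 1947.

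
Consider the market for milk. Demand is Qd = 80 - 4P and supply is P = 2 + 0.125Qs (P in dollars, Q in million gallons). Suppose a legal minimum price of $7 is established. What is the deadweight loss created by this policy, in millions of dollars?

Rearranging supply gives Qs = 8P - 16. Setting quantity demanded equal to quantity supplied, 80 - 4P = 8P - 16, gives P* = 8 and Q* = 48.
The floor of 7 is below the equilibrium price 8, so it is not binding; the market clears at P* = 8, Q* = 48.
Since the control does not bind, no trades are prevented and deadweight loss is zero.

0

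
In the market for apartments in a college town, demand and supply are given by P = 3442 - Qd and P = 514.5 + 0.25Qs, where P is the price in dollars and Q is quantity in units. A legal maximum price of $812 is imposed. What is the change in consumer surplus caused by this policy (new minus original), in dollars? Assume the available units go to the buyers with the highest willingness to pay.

-320832

Rearranging demand gives Qd = 3442 - P; rearranging supply gives Qs = 4P - 2058. In a free market, 3442 - P = 4P - 2058 gives the equilibrium P* = 1100, Q* = 2342.
Because the ceiling (812) lies below the market-clearing price, it is binding.
At P = 812: Qd = 3442 - 812 = 2630 and Qs = 4·812 - 2058 = 1190.
Consumer surplus without the control is ½ · (3442 - 1100) · 2342 = 2742482.
With the ceiling, 1190 units are sold at 812 (assume they go to the highest-value buyers). The demand price at Q = 1190 is 2252, so CS = ½ · [(3442 - 812) + (2252 - 812)] · 1190 = 2421650.
Change in consumer surplus = 2421650 - 2742482 = -320832.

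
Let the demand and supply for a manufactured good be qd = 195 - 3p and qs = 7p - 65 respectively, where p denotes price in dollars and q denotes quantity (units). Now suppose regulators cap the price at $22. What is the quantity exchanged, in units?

Setting quantity demanded equal to quantity supplied, 195 - 3p = 7p - 65, gives p* = 26 and q* = 117.
Since 22 < 26, the ceiling is binding.
At p = 22: qd = 195 - 3·22 = 129 and qs = 7·22 - 65 = 89.
The quantity actually transacted is the short side, supply: 89.

89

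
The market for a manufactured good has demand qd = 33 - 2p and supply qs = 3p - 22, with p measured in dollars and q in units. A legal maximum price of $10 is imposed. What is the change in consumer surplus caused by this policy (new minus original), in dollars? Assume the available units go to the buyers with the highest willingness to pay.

5.75

Equilibrium: 33 - 2p = 3p - 22, so 55 = 5p and p* = 11, q* = 11.
The ceiling of 10 is below the equilibrium price 11, so it binds.
At p = 10: qd = 33 - 2·10 = 13 and qs = 3·10 - 22 = 8.
Consumer surplus without the control is ½ · (16.5 - 11) · 11 = 30.25.
With the ceiling, 8 units are sold at 10 (assume they go to the highest-value buyers). The demand price at q = 8 is 12.5, so CS = ½ · [(16.5 - 10) + (12.5 - 10)] · 8 = 36.
Change in consumer surplus = 36 - 30.25 = 5.75.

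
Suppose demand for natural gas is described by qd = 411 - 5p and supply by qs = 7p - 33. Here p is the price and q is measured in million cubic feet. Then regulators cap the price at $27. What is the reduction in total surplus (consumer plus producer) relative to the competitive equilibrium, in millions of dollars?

840

Without the control the market clears where 411 - 5p = 7p - 33, i.e. p* = 37 and q* = 226.
The ceiling of 27 is below the equilibrium price 37, so it binds.
At p = 27: qd = 411 - 5·27 = 276 and qs = 7·27 - 33 = 156.
Quantity traded falls to 156. At q = 156 the demand price is (411 - 156)/5 = 51 and the supply price is (33 + 156)/7 = 27.
Deadweight loss = ½ · (51 - 27) · (226 - 156) = ½ · 24 · 70 = 840.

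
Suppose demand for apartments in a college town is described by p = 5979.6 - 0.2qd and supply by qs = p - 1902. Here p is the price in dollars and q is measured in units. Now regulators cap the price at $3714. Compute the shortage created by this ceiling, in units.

9516

Rearranging demand gives qd = 29898 - 5p. Setting quantity demanded equal to quantity supplied, 29898 - 5p = p - 1902, gives p* = 5300 and q* = 3398.
Because the ceiling (3714) lies below the market-clearing price, it is binding.
At p = 3714: qd = 29898 - 5·3714 = 11328 and qs = 3714 - 1902 = 1812.
Shortage = qd - qs = 11328 - 1812 = 9516.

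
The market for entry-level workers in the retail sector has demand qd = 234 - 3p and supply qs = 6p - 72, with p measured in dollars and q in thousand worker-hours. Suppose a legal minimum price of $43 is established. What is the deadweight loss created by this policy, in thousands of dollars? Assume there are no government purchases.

In a free market, 234 - 3p = 6p - 72 gives the equilibrium p* = 34, q* = 132.
The floor of 43 is above the equilibrium price 34, so it binds.
At p = 43: qd = 234 - 3·43 = 105 and qs = 6·43 - 72 = 186.
Quantity traded falls to 105. At q = 105 the demand price is (234 - 105)/3 = 43 and the supply price is (72 + 105)/6 = 29.5.
Deadweight loss = ½ · (43 - 29.5) · (132 - 105) = ½ · 13.5 · 27 = 182.25.

182.25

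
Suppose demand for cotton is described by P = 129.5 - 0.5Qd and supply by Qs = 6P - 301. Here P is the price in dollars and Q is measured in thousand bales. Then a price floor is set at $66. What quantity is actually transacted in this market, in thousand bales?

Rearranging demand gives Qd = 259 - 2P. In a free market, 259 - 2P = 6P - 301 gives the equilibrium P* = 70, Q* = 119.
Since 66 is below P* = 70, the floor does not bind and the free-market outcome prevails.

119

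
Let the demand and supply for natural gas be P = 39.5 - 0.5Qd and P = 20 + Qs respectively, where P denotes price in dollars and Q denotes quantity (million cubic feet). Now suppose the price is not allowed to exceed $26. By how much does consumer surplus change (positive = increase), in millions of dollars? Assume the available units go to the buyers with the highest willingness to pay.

29.75

Rearranging demand gives Qd = 79 - 2P; rearranging supply gives Qs = P - 20. Setting quantity demanded equal to quantity supplied, 79 - 2P = P - 20, gives P* = 33 and Q* = 13.
Because the ceiling (26) lies below the market-clearing price, it is binding.
At P = 26: Qd = 79 - 2·26 = 27 and Qs = 26 - 20 = 6.
Consumer surplus without the control is ½ · (39.5 - 33) · 13 = 42.25.
With the ceiling, 6 units are sold at 26 (assume they go to the highest-value buyers). The demand price at Q = 6 is 36.5, so CS = ½ · [(39.5 - 26) + (36.5 - 26)] · 6 = 72.
Change in consumer surplus = 72 - 42.25 = 29.75.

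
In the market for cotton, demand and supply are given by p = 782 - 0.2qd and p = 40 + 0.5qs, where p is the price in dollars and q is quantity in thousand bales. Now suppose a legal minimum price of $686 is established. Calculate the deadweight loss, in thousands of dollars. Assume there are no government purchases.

117740

Rearranging demand gives qd = 3910 - 5p; rearranging supply gives qs = 2p - 80. In a free market, 3910 - 5p = 2p - 80 gives the equilibrium p* = 570, q* = 1060.
Because the floor (686) lies above the market-clearing price, it is binding.
At p = 686: qd = 3910 - 5·686 = 480 and qs = 2·686 - 80 = 1292.
Quantity traded falls to 480. At q = 480 the demand price is (3910 - 480)/5 = 686 and the supply price is (80 + 480)/2 = 280.
Deadweight loss = ½ · (686 - 280) · (1060 - 480) = ½ · 406 · 580 = 117740.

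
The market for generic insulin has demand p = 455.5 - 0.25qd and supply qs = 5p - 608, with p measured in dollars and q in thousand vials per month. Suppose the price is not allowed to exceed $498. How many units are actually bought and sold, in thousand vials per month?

Rearranging demand gives qd = 1822 - 4p. Setting quantity demanded equal to quantity supplied, 1822 - 4p = 5p - 608, gives p* = 270 and q* = 742.
The ceiling of 498 is above the equilibrium price 270, so it is not binding; the market clears at p* = 270, q* = 742.

742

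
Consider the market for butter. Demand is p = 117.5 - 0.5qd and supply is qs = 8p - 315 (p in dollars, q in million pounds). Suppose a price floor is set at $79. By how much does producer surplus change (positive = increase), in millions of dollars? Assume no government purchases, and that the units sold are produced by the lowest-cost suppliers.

Rearranging demand gives qd = 235 - 2p. Setting quantity demanded equal to quantity supplied, 235 - 2p = 8p - 315, gives p* = 55 and q* = 125.
Since 79 > 55, the floor is binding.
At p = 79: qd = 235 - 2·79 = 77 and qs = 8·79 - 315 = 317.
Producer surplus without the control is ½ · (55 - 39.375) · 125 = 976.5625.
With the floor, 77 units are sold at 79. The supply price at q = 77 is 49, so PS = ½ · [(79 - 39.375) + (79 - 49)] · 77 = 2680.5625.
Change in producer surplus = 2680.5625 - 976.5625 = 1704.

1704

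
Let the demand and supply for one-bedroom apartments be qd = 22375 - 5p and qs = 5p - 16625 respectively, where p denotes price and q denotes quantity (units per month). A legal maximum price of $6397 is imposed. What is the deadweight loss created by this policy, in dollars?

0

In a free market, 22375 - 5p = 5p - 16625 gives the equilibrium p* = 3900, q* = 2875.
The ceiling of 6397 is above the equilibrium price 3900, so it is not binding; the market clears at p* = 3900, q* = 2875.
Since the control does not bind, no trades are prevented and deadweight loss is zero.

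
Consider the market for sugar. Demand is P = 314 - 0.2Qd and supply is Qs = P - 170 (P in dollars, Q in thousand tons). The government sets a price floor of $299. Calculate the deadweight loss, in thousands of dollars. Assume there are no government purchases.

Rearranging demand gives Qd = 1570 - 5P. Setting quantity demanded equal to quantity supplied, 1570 - 5P = P - 170, gives P* = 290 and Q* = 120.
Since 299 > 290, the floor is binding.
At P = 299: Qd = 1570 - 5·299 = 75 and Qs = 299 - 170 = 129.
Quantity traded falls to 75. At Q = 75 the demand price is (1570 - 75)/5 = 299 and the supply price is 170 + 75 = 245.
Deadweight loss = ½ · (299 - 245) · (120 - 75) = ½ · 54 · 45 = 1215.

1215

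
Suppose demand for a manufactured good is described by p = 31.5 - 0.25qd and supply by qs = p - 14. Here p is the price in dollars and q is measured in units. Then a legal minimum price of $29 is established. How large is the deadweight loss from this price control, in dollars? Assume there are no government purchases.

Rearranging demand gives qd = 126 - 4p. In a free market, 126 - 4p = p - 14 gives the equilibrium p* = 28, q* = 14.
Because the floor (29) lies above the market-clearing price, it is binding.
At p = 29: qd = 126 - 4·29 = 10 and qs = 29 - 14 = 15.
Quantity traded falls to 10. At q = 10 the demand price is (126 - 10)/4 = 29 and the supply price is 14 + 10 = 24.
Deadweight loss = ½ · (29 - 24) · (14 - 10) = ½ · 5 · 4 = 10.

10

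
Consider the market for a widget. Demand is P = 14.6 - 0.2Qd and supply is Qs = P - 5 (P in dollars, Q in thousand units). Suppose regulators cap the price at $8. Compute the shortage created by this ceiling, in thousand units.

30

Rearranging demand gives Qd = 73 - 5P. Without the control the market clears where 73 - 5P = P - 5, i.e. P* = 13 and Q* = 8.
Because the ceiling (8) lies below the market-clearing price, it is binding.
At P = 8: Qd = 73 - 5·8 = 33 and Qs = 8 - 5 = 3.
Shortage = Qd - Qs = 33 - 3 = 30.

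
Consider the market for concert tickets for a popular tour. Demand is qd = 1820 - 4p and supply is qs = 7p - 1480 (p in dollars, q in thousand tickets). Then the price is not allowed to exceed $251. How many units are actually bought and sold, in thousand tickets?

Without the control the market clears where 1820 - 4p = 7p - 1480, i.e. p* = 300 and q* = 620.
Since 251 < 300, the ceiling is binding.
At p = 251: qd = 1820 - 4·251 = 816 and qs = 7·251 - 1480 = 277.
The quantity actually transacted is the short side, supply: 277.

277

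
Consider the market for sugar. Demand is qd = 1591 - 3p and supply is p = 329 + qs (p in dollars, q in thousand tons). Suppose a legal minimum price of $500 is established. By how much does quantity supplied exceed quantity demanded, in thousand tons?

80

Rearranging supply gives qs = p - 329. In a free market, 1591 - 3p = p - 329 gives the equilibrium p* = 480, q* = 151.
The floor of 500 is above the equilibrium price 480, so it binds.
At p = 500: qd = 1591 - 3·500 = 91 and qs = 500 - 329 = 171.
Surplus = qs - qd = 171 - 91 = 80.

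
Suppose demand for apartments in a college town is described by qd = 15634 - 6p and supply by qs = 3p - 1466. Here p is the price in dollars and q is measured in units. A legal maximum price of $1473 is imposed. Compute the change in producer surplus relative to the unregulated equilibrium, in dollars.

Without the control the market clears where 15634 - 6p = 3p - 1466, i.e. p* = 1900 and q* = 4234.
Because the ceiling (1473) lies below the market-clearing price, it is binding.
At p = 1473: qd = 15634 - 6·1473 = 6796 and qs = 3·1473 - 1466 = 2953.
Producer surplus without the control is ½ · (1900 - 1466/3) · 4234 = 8963378/3.
With the ceiling, producers sell 2953 units at 1473, so PS = ½ · (1473 - 1466/3) · 2953 = 8720209/6.
Change in producer surplus = 8720209/6 - 8963378/3 = -1534424.5.

-1534424.5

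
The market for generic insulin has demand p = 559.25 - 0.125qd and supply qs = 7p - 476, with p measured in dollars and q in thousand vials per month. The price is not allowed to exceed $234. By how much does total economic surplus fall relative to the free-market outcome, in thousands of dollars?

Rearranging demand gives qd = 4474 - 8p. Equilibrium: 4474 - 8p = 7p - 476, so 4950 = 15p and p* = 330, q* = 1834.
The ceiling of 234 is below the equilibrium price 330, so it binds.
At p = 234: qd = 4474 - 8·234 = 2602 and qs = 7·234 - 476 = 1162.
Quantity traded falls to 1162. At q = 1162 the demand price is (4474 - 1162)/8 = 414 and the supply price is (476 + 1162)/7 = 234.
Deadweight loss = ½ · (414 - 234) · (1834 - 1162) = ½ · 180 · 672 = 60480.

60480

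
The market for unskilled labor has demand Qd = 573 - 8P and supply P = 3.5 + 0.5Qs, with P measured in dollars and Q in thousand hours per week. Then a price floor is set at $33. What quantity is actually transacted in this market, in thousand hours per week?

109

Rearranging supply gives Qs = 2P - 7. In a free market, 573 - 8P = 2P - 7 gives the equilibrium P* = 58, Q* = 109.
The floor of 33 is below the equilibrium price 58, so it is not binding; the market clears at P* = 58, Q* = 109.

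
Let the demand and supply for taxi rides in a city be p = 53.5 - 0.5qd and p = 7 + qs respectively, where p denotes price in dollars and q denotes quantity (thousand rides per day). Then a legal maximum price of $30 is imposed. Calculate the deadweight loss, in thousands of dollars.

Rearranging demand gives qd = 107 - 2p; rearranging supply gives qs = p - 7. Setting quantity demanded equal to quantity supplied, 107 - 2p = p - 7, gives p* = 38 and q* = 31.
Since 30 < 38, the ceiling is binding.
At p = 30: qd = 107 - 2·30 = 47 and qs = 30 - 7 = 23.
Quantity traded falls to 23. At q = 23 the demand price is (107 - 23)/2 = 42 and the supply price is 7 + 23 = 30.
Deadweight loss = ½ · (42 - 30) · (31 - 23) = ½ · 12 · 8 = 48.

48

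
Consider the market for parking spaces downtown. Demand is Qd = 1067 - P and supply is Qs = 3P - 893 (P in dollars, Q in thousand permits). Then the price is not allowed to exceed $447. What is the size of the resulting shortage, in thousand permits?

Setting quantity demanded equal to quantity supplied, 1067 - P = 3P - 893, gives P* = 490 and Q* = 577.
Because the ceiling (447) lies below the market-clearing price, it is binding.
At P = 447: Qd = 1067 - 447 = 620 and Qs = 3·447 - 893 = 448.
Shortage = Qd - Qs = 620 - 448 = 172.

172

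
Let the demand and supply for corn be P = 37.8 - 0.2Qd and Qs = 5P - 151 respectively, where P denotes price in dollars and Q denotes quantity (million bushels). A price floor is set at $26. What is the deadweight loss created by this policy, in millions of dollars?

0

Rearranging demand gives Qd = 189 - 5P. Equilibrium: 189 - 5P = 5P - 151, so 340 = 10P and P* = 34, Q* = 19.
Since 26 is below P* = 34, the floor does not bind and the free-market outcome prevails.
Since the control does not bind, no trades are prevented and deadweight loss is zero.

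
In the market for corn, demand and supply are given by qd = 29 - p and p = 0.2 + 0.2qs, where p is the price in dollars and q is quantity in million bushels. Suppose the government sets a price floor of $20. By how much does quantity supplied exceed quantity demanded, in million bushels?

90

Rearranging supply gives qs = 5p - 1. In a free market, 29 - p = 5p - 1 gives the equilibrium p* = 5, q* = 24.
The floor of 20 is above the equilibrium price 5, so it binds.
At p = 20: qd = 29 - 20 = 9 and qs = 5·20 - 1 = 99.
Surplus = qs - qd = 99 - 9 = 90.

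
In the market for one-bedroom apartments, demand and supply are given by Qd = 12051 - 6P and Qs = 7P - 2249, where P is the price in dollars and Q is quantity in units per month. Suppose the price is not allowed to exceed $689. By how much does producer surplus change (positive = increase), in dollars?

-1649137.5

Setting quantity demanded equal to quantity supplied, 12051 - 6P = 7P - 2249, gives P* = 1100 and Q* = 5451.
The ceiling of 689 is below the equilibrium price 1100, so it binds.
At P = 689: Qd = 12051 - 6·689 = 7917 and Qs = 7·689 - 2249 = 2574.
Producer surplus without the control is ½ · (1100 - 2249/7) · 5451 = 29713401/14.
With the ceiling, producers sell 2574 units at 689, so PS = ½ · (689 - 2249/7) · 2574 = 3312738/7.
Change in producer surplus = 3312738/7 - 29713401/14 = -1649137.5.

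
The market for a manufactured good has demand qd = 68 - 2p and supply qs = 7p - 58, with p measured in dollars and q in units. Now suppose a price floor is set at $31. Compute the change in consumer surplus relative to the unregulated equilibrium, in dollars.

Equilibrium: 68 - 2p = 7p - 58, so 126 = 9p and p* = 14, q* = 40.
Since 31 > 14, the floor is binding.
At p = 31: qd = 68 - 2·31 = 6 and qs = 7·31 - 58 = 159.
Consumer surplus without the control is ½ · (34 - 14) · 40 = 400.
With the floor, consumers buy 6 units at 31, so CS = ½ · (34 - 31) · 6 = 9.
Change in consumer surplus = 9 - 400 = -391.

-391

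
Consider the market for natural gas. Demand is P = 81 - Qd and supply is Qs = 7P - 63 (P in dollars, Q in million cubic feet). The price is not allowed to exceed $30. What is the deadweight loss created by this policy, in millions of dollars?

0

Rearranging demand gives Qd = 81 - P. In a free market, 81 - P = 7P - 63 gives the equilibrium P* = 18, Q* = 63.
The ceiling of 30 is above the equilibrium price 18, so it is not binding; the market clears at P* = 18, Q* = 63.
Since the control does not bind, no trades are prevented and deadweight loss is zero.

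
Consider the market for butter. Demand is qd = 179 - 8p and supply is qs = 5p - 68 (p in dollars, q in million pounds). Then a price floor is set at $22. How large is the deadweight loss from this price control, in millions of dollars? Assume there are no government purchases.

Equilibrium: 179 - 8p = 5p - 68, so 247 = 13p and p* = 19, q* = 27.
The floor of 22 is above the equilibrium price 19, so it binds.
At p = 22: qd = 179 - 8·22 = 3 and qs = 5·22 - 68 = 42.
Quantity traded falls to 3. At q = 3 the demand price is (179 - 3)/8 = 22 and the supply price is (68 + 3)/5 = 14.2.
Deadweight loss = ½ · (22 - 14.2) · (27 - 3) = ½ · 7.8 · 24 = 93.6.

93.6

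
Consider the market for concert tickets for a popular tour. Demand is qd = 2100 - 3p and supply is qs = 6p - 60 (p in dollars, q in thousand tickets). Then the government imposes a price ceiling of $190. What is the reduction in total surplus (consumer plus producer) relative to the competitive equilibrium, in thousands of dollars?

22500

Equilibrium: 2100 - 3p = 6p - 60, so 2160 = 9p and p* = 240, q* = 1380.
The ceiling of 190 is below the equilibrium price 240, so it binds.
At p = 190: qd = 2100 - 3·190 = 1530 and qs = 6·190 - 60 = 1080.
Quantity traded falls to 1080. At q = 1080 the demand price is (2100 - 1080)/3 = 340 and the supply price is (60 + 1080)/6 = 190.
Deadweight loss = ½ · (340 - 190) · (1380 - 1080) = ½ · 150 · 300 = 22500.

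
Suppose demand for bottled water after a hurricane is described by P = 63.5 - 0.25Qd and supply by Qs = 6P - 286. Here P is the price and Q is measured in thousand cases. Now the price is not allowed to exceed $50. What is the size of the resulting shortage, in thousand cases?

Rearranging demand gives Qd = 254 - 4P. In a free market, 254 - 4P = 6P - 286 gives the equilibrium P* = 54, Q* = 38.
Because the ceiling (50) lies below the market-clearing price, it is binding.
At P = 50: Qd = 254 - 4·50 = 54 and Qs = 6·50 - 286 = 14.
Shortage = Qd - Qs = 54 - 14 = 40.

40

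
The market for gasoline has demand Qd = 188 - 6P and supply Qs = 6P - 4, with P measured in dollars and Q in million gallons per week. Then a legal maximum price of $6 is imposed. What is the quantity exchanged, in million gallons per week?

Setting quantity demanded equal to quantity supplied, 188 - 6P = 6P - 4, gives P* = 16 and Q* = 92.
Since 6 < 16, the ceiling is binding.
At P = 6: Qd = 188 - 6·6 = 152 and Qs = 6·6 - 4 = 32.
The quantity actually transacted is the short side, supply: 32.

32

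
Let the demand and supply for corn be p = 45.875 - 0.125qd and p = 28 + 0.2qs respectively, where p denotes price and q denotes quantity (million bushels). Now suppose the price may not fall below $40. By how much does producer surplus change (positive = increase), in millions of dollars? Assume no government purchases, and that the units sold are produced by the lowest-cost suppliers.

Rearranging demand gives qd = 367 - 8p; rearranging supply gives qs = 5p - 140. Without the control the market clears where 367 - 8p = 5p - 140, i.e. p* = 39 and q* = 55.
Because the floor (40) lies above the market-clearing price, it is binding.
At p = 40: qd = 367 - 8·40 = 47 and qs = 5·40 - 140 = 60.
Producer surplus without the control is ½ · (39 - 28) · 55 = 302.5.
With the floor, 47 units are sold at 40. The supply price at q = 47 is 37.4, so PS = ½ · [(40 - 28) + (40 - 37.4)] · 47 = 343.1.
Change in producer surplus = 343.1 - 302.5 = 40.6.

40.6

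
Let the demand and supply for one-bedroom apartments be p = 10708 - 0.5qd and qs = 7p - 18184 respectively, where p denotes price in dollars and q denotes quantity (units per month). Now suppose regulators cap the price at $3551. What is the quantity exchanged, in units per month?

6673

Rearranging demand gives qd = 21416 - 2p. Without the control the market clears where 21416 - 2p = 7p - 18184, i.e. p* = 4400 and q* = 12616.
Since 3551 < 4400, the ceiling is binding.
At p = 3551: qd = 21416 - 2·3551 = 14314 and qs = 7·3551 - 18184 = 6673.
The quantity actually transacted is the short side, supply: 6673.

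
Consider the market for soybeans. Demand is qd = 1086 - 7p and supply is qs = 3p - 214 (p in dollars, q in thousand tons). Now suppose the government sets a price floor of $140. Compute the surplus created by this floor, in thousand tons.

In a free market, 1086 - 7p = 3p - 214 gives the equilibrium p* = 130, q* = 176.
The floor of 140 is above the equilibrium price 130, so it binds.
At p = 140: qd = 1086 - 7·140 = 106 and qs = 3·140 - 214 = 206.
Surplus = qs - qd = 206 - 106 = 100.

100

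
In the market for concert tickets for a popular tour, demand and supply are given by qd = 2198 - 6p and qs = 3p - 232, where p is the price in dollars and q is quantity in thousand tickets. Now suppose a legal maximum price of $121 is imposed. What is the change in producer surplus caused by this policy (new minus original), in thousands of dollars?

-52820.5

In a free market, 2198 - 6p = 3p - 232 gives the equilibrium p* = 270, q* = 578.
Because the ceiling (121) lies below the market-clearing price, it is binding.
At p = 121: qd = 2198 - 6·121 = 1472 and qs = 3·121 - 232 = 131.
Producer surplus without the control is ½ · (270 - 232/3) · 578 = 167042/3.
With the ceiling, producers sell 131 units at 121, so PS = ½ · (121 - 232/3) · 131 = 17161/6.
Change in producer surplus = 17161/6 - 167042/3 = -52820.5.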